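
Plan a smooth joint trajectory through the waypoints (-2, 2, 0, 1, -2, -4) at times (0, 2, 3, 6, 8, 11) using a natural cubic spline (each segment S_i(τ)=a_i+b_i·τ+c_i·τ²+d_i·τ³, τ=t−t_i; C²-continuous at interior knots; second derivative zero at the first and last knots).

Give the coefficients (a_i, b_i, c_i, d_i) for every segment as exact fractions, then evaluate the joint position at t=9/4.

Δ: Δ0=2, Δ1=-2, Δ2=1/3, Δ3=-3/2, Δ4=-2/3
row 1: diag=6, rhs=-24; c'=1/6, d'=-4
row 2: denom=8−1·1/6=47/6; d'=(14−1·-4)/(47/6)=108/47
row 3: denom=10−3·18/47=416/47; d'=(-11−3·108/47)/(416/47)=-841/416
row 4: denom=10−2·47/208=993/104; d'=(5−2·-841/416)/(993/104)=627/662
back: M4=627/662
back: M3=-841/416−47/208·627/662=-740/331
back: M2=108/47−18/47·-740/331=1044/331
back: M1=-4−1/6·1044/331=-1498/331
M: M0=0, M1=-1498/331, M2=1044/331, M3=-740/331, M4=627/662, M5=0
seg 0: a=-2, c=M0/2=0, d=(M1−M0)/(6·2)=-749/1986, b=Δ0−h0·(2M0+M1)/6=3484/993
seg 1: a=2, c=M1/2=-749/331, d=(M2−M1)/(6·1)=1271/993, b=Δ1−h1·(2M1+M2)/6=-1010/993
seg 2: a=0, c=M2/2=522/331, d=(M3−M2)/(6·3)=-892/2979, b=Δ2−h2·(2M2+M3)/6=-1691/993
seg 3: a=1, c=M3/2=-370/331, d=(M4−M3)/(6·2)=2107/7944, b=Δ3−h3·(2M3+M4)/6=-323/993
seg 4: a=-2, c=M4/2=627/1324, d=(M5−M4)/(6·3)=-209/3972, b=Δ4−h4·(2M4+M5)/6=-3205/1986
t_q=9/4 → seg 1, τ=1/4; S=2+-1010/993·τ+-749/331·τ²+1271/993·τ³=34409/21184

  seg 0: a=-2 b=3484/993 c=0 d=-749/1986
  seg 1: a=2 b=-1010/993 c=-749/331 d=1271/993
  seg 2: a=0 b=-1691/993 c=522/331 d=-892/2979
  seg 3: a=1 b=-323/993 c=-370/331 d=2107/7944
  seg 4: a=-2 b=-3205/1986 c=627/1324 d=-209/3972
S(9/4) = 34409/21184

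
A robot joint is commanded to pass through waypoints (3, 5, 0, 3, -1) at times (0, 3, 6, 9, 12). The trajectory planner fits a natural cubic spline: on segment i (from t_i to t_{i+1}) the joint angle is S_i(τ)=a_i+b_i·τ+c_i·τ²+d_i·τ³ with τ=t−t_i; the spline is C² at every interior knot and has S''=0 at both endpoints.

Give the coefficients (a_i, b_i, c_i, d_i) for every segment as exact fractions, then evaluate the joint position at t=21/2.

Δ: Δ0=2/3, Δ1=-5/3, Δ2=1, Δ3=-4/3
row 1: diag=12, rhs=-14; c'=1/4, d'=-7/6
row 2: denom=12−3·1/4=45/4; d'=(16−3·-7/6)/(45/4)=26/15
row 3: denom=12−3·4/15=56/5; d'=(-14−3·26/15)/(56/5)=-12/7
back: M3=-12/7
back: M2=26/15−4/15·-12/7=46/21
back: M1=-7/6−1/4·46/21=-12/7
M: M0=0, M1=-12/7, M2=46/21, M3=-12/7, M4=0
seg 0: a=3, c=M0/2=0, d=(M1−M0)/(6·3)=-2/21, b=Δ0−h0·(2M0+M1)/6=32/21
seg 1: a=5, c=M1/2=-6/7, d=(M2−M1)/(6·3)=41/189, b=Δ1−h1·(2M1+M2)/6=-22/21
seg 2: a=0, c=M2/2=23/21, d=(M3−M2)/(6·3)=-41/189, b=Δ2−h2·(2M2+M3)/6=-1/3
seg 3: a=3, c=M3/2=-6/7, d=(M4−M3)/(6·3)=2/21, b=Δ3−h3·(2M3+M4)/6=8/21
t_q=21/2 → seg 3, τ=3/2; S=3+8/21·τ+-6/7·τ²+2/21·τ³=55/28

  seg 0: a=3 b=32/21 c=0 d=-2/21
  seg 1: a=5 b=-22/21 c=-6/7 d=41/189
  seg 2: a=0 b=-1/3 c=23/21 d=-41/189
  seg 3: a=3 b=8/21 c=-6/7 d=2/21
S(21/2) = 55/28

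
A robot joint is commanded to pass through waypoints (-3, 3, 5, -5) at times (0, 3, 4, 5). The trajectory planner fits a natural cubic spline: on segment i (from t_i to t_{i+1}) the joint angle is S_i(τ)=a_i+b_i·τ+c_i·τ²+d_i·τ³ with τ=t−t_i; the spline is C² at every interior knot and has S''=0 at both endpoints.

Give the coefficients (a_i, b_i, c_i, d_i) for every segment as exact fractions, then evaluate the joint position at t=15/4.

  seg 0: a=-3 b=26/31 c=0 d=4/31
  seg 1: a=3 b=134/31 c=36/31 d=-108/31
  seg 2: a=5 b=-118/31 c=-288/31 d=96/31
S(15/4) = 2691/496

Δ: Δ0=2, Δ1=2, Δ2=-10
row 1: diag=8, rhs=0; c'=1/8, d'=0
row 2: denom=4−1·1/8=31/8; d'=(-72−1·0)/(31/8)=-576/31
back: M2=-576/31
back: M1=0−1/8·-576/31=72/31
M: M0=0, M1=72/31, M2=-576/31, M3=0
seg 0: a=-3, c=M0/2=0, d=(M1−M0)/(6·3)=4/31, b=Δ0−h0·(2M0+M1)/6=26/31
seg 1: a=3, c=M1/2=36/31, d=(M2−M1)/(6·1)=-108/31, b=Δ1−h1·(2M1+M2)/6=134/31
seg 2: a=5, c=M2/2=-288/31, d=(M3−M2)/(6·1)=96/31, b=Δ2−h2·(2M2+M3)/6=-118/31
t_q=15/4 → seg 1, τ=3/4; S=3+134/31·τ+36/31·τ²+-108/31·τ³=2691/496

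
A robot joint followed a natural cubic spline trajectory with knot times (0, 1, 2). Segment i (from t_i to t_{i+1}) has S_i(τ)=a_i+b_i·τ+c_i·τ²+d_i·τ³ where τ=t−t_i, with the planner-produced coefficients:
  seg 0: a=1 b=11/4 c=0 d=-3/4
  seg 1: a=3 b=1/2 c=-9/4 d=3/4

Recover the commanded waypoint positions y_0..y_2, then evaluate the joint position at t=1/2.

y_0=1 y_1=3 y_2=2
S(1/2) = 73/32

y_0 = S_0(0) = a_0 = 1
y_1 = S_1(0) = a_1 = 3
y_2 = S_1(1) = 2
t_q=1/2 is in segment 0 (τ=1/2); S_0(τ)=73/32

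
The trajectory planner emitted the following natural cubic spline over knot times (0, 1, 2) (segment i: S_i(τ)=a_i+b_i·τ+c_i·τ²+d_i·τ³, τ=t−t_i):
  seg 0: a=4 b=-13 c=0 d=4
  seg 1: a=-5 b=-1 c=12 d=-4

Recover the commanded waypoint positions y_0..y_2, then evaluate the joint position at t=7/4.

y_0=4 y_1=-5 y_2=2
S(7/4) = -11/16

y_0 = S_0(0) = a_0 = 4
y_1 = S_1(0) = a_1 = -5
y_2 = S_1(1) = 2
t_q=7/4 is in segment 1 (τ=3/4); S_1(τ)=-11/16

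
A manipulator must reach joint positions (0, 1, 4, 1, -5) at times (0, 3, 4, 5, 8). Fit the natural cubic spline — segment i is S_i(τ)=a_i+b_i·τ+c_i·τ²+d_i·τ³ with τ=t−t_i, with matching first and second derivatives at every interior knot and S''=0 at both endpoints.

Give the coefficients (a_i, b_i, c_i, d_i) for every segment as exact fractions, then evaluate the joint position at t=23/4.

  seg 0: a=0 b=-21/16 c=0 d=79/432
  seg 1: a=1 b=29/8 c=79/48 d=-109/48
  seg 2: a=4 b=5/48 c=-31/6 d=33/16
  seg 3: a=1 b=-97/24 c=49/48 d=-49/432
S(23/4) = -1541/1024

Δ: Δ0=1/3, Δ1=3, Δ2=-3, Δ3=-2
row 1: diag=8, rhs=16; c'=1/8, d'=2
row 2: denom=4−1·1/8=31/8; d'=(-36−1·2)/(31/8)=-304/31
row 3: denom=8−1·8/31=240/31; d'=(6−1·-304/31)/(240/31)=49/24
back: M3=49/24
back: M2=-304/31−8/31·49/24=-31/3
back: M1=2−1/8·-31/3=79/24
M: M0=0, M1=79/24, M2=-31/3, M3=49/24, M4=0
seg 0: a=0, c=M0/2=0, d=(M1−M0)/(6·3)=79/432, b=Δ0−h0·(2M0+M1)/6=-21/16
seg 1: a=1, c=M1/2=79/48, d=(M2−M1)/(6·1)=-109/48, b=Δ1−h1·(2M1+M2)/6=29/8
seg 2: a=4, c=M2/2=-31/6, d=(M3−M2)/(6·1)=33/16, b=Δ2−h2·(2M2+M3)/6=5/48
seg 3: a=1, c=M3/2=49/48, d=(M4−M3)/(6·3)=-49/432, b=Δ3−h3·(2M3+M4)/6=-97/24
t_q=23/4 → seg 3, τ=3/4; S=1+-97/24·τ+49/48·τ²+-49/432·τ³=-1541/1024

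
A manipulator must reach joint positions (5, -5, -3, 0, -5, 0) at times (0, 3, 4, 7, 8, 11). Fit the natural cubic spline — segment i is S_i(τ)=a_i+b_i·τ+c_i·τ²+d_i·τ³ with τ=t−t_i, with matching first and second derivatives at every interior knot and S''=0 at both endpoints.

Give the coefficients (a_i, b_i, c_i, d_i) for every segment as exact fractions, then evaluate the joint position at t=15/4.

  seg 0: a=5 b=-1991/377 c=0 d=2203/10179
  seg 1: a=-5 b=212/377 c=2203/1131 d=-577/1131
  seg 2: a=-3 b=3311/1131 c=472/1131 d=-124/351
  seg 3: a=0 b=-4645/1131 c=-3124/1131 d=2114/1131
  seg 4: a=-5 b=-1517/377 c=3218/1131 d=-3218/10179
S(15/4) = -89221/24128

Δ: Δ0=-10/3, Δ1=2, Δ2=1, Δ3=-5, Δ4=5/3
row 1: diag=8, rhs=32; c'=1/8, d'=4
row 2: denom=8−1·1/8=63/8; d'=(-6−1·4)/(63/8)=-80/63
row 3: denom=8−3·8/21=48/7; d'=(-36−3·-80/63)/(48/7)=-169/36
row 4: denom=8−1·7/48=377/48; d'=(40−1·-169/36)/(377/48)=6436/1131
back: M4=6436/1131
back: M3=-169/36−7/48·6436/1131=-6248/1131
back: M2=-80/63−8/21·-6248/1131=944/1131
back: M1=4−1/8·944/1131=4406/1131
M: M0=0, M1=4406/1131, M2=944/1131, M3=-6248/1131, M4=6436/1131, M5=0
seg 0: a=5, c=M0/2=0, d=(M1−M0)/(6·3)=2203/10179, b=Δ0−h0·(2M0+M1)/6=-1991/377
seg 1: a=-5, c=M1/2=2203/1131, d=(M2−M1)/(6·1)=-577/1131, b=Δ1−h1·(2M1+M2)/6=212/377
seg 2: a=-3, c=M2/2=472/1131, d=(M3−M2)/(6·3)=-124/351, b=Δ2−h2·(2M2+M3)/6=3311/1131
seg 3: a=0, c=M3/2=-3124/1131, d=(M4−M3)/(6·1)=2114/1131, b=Δ3−h3·(2M3+M4)/6=-4645/1131
seg 4: a=-5, c=M4/2=3218/1131, d=(M5−M4)/(6·3)=-3218/10179, b=Δ4−h4·(2M4+M5)/6=-1517/377
t_q=15/4 → seg 1, τ=3/4; S=-5+212/377·τ+2203/1131·τ²+-577/1131·τ³=-89221/24128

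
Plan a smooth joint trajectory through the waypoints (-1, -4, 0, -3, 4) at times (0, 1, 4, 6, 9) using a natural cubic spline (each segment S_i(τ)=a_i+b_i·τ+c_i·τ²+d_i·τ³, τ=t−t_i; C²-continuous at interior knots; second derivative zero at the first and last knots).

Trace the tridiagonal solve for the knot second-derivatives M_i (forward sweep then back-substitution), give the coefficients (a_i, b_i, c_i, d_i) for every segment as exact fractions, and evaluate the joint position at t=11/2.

Δ: Δ0=-3, Δ1=4/3, Δ2=-3/2, Δ3=7/3
row 1: diag=8, rhs=26; c'=3/8, d'=13/4
row 2: denom=10−3·3/8=71/8; d'=(-17−3·13/4)/(71/8)=-214/71
row 3: denom=10−2·16/71=678/71; d'=(23−2·-214/71)/(678/71)=687/226
back: M3=687/226
back: M2=-214/71−16/71·687/226=-418/113
back: M1=13/4−3/8·-418/113=524/113
M: M0=0, M1=524/113, M2=-418/113, M3=687/226, M4=0
seg 0: a=-1, c=M0/2=0, d=(M1−M0)/(6·1)=262/339, b=Δ0−h0·(2M0+M1)/6=-1279/339
seg 1: a=-4, c=M1/2=262/113, d=(M2−M1)/(6·3)=-157/339, b=Δ1−h1·(2M1+M2)/6=-493/339
seg 2: a=0, c=M2/2=-209/113, d=(M3−M2)/(6·2)=1523/2712, b=Δ2−h2·(2M2+M3)/6=-16/339
seg 3: a=-3, c=M3/2=687/452, d=(M4−M3)/(6·3)=-229/1356, b=Δ3−h3·(2M3+M4)/6=-479/678
t_q=11/2 → seg 2, τ=3/2; S=0+-16/339·τ+-209/113·τ²+1523/2712·τ³=-16901/7232

  seg 0: a=-1 b=-1279/339 c=0 d=262/339
  seg 1: a=-4 b=-493/339 c=262/113 d=-157/339
  seg 2: a=0 b=-16/339 c=-209/113 d=1523/2712
  seg 3: a=-3 b=-479/678 c=687/452 d=-229/1356
S(11/2) = -16901/7232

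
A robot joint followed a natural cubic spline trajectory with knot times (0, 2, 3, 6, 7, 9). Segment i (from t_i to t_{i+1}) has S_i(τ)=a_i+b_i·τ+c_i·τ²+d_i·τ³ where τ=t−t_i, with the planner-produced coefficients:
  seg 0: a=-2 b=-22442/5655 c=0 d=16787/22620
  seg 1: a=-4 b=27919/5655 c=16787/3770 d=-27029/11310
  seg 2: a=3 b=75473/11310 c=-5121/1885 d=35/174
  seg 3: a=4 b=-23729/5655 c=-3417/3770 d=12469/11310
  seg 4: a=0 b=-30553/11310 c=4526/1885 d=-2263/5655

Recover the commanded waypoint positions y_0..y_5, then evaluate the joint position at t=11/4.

y_0=-2 y_1=-4 y_2=3 y_3=4 y_4=0 y_5=1
S(11/4) = 289359/241280

y_0 = S_0(0) = a_0 = -2
y_1 = S_1(0) = a_1 = -4
y_2 = S_2(0) = a_2 = 3
y_3 = S_3(0) = a_3 = 4
y_4 = S_4(0) = a_4 = 0
y_5 = S_4(2) = 1
t_q=11/4 is in segment 1 (τ=3/4); S_1(τ)=289359/241280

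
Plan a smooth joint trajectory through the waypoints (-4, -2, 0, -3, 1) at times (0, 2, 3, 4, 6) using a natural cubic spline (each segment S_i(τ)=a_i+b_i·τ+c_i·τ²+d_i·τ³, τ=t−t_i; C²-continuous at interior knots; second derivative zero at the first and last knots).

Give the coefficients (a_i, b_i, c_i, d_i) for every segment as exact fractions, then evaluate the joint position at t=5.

  seg 0: a=-4 b=4/33 c=0 d=29/132
  seg 1: a=-2 b=91/33 c=29/22 d=-137/66
  seg 2: a=0 b=-5/6 c=-54/11 d=181/66
  seg 3: a=-3 b=-80/33 c=73/22 d=-73/132
S(5) = -117/44

Δ: Δ0=1, Δ1=2, Δ2=-3, Δ3=2
row 1: diag=6, rhs=6; c'=1/6, d'=1
row 2: denom=4−1·1/6=23/6; d'=(-30−1·1)/(23/6)=-186/23
row 3: denom=6−1·6/23=132/23; d'=(30−1·-186/23)/(132/23)=73/11
back: M3=73/11
back: M2=-186/23−6/23·73/11=-108/11
back: M1=1−1/6·-108/11=29/11
M: M0=0, M1=29/11, M2=-108/11, M3=73/11, M4=0
seg 0: a=-4, c=M0/2=0, d=(M1−M0)/(6·2)=29/132, b=Δ0−h0·(2M0+M1)/6=4/33
seg 1: a=-2, c=M1/2=29/22, d=(M2−M1)/(6·1)=-137/66, b=Δ1−h1·(2M1+M2)/6=91/33
seg 2: a=0, c=M2/2=-54/11, d=(M3−M2)/(6·1)=181/66, b=Δ2−h2·(2M2+M3)/6=-5/6
seg 3: a=-3, c=M3/2=73/22, d=(M4−M3)/(6·2)=-73/132, b=Δ3−h3·(2M3+M4)/6=-80/33
t_q=5 → seg 3, τ=1; S=-3+-80/33·τ+73/22·τ²+-73/132·τ³=-117/44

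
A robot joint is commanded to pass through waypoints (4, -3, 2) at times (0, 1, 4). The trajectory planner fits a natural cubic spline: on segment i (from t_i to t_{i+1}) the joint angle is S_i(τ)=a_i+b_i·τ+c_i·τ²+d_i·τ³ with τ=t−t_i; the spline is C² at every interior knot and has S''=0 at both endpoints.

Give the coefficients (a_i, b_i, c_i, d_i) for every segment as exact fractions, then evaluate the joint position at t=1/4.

  seg 0: a=4 b=-97/12 c=0 d=13/12
  seg 1: a=-3 b=-29/6 c=13/4 d=-13/36
S(1/4) = 511/256

Δ: Δ0=-7, Δ1=5/3
row 1: diag=8, rhs=52; c'=3/8, d'=13/2
back: M1=13/2
M: M0=0, M1=13/2, M2=0
seg 0: a=4, c=M0/2=0, d=(M1−M0)/(6·1)=13/12, b=Δ0−h0·(2M0+M1)/6=-97/12
seg 1: a=-3, c=M1/2=13/4, d=(M2−M1)/(6·3)=-13/36, b=Δ1−h1·(2M1+M2)/6=-29/6
t_q=1/4 → seg 0, τ=1/4; S=4+-97/12·τ+0·τ²+13/12·τ³=511/256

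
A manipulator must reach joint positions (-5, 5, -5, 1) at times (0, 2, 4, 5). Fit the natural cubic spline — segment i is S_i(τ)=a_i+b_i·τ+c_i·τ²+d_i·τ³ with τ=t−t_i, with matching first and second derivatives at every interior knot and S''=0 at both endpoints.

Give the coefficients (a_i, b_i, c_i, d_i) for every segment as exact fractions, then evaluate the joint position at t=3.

Δ: Δ0=5, Δ1=-5, Δ2=6
row 1: diag=8, rhs=-60; c'=1/4, d'=-15/2
row 2: denom=6−2·1/4=11/2; d'=(66−2·-15/2)/(11/2)=162/11
back: M2=162/11
back: M1=-15/2−1/4·162/11=-123/11
M: M0=0, M1=-123/11, M2=162/11, M3=0
seg 0: a=-5, c=M0/2=0, d=(M1−M0)/(6·2)=-41/44, b=Δ0−h0·(2M0+M1)/6=96/11
seg 1: a=5, c=M1/2=-123/22, d=(M2−M1)/(6·2)=95/44, b=Δ1−h1·(2M1+M2)/6=-27/11
seg 2: a=-5, c=M2/2=81/11, d=(M3−M2)/(6·1)=-27/11, b=Δ2−h2·(2M2+M3)/6=12/11
t_q=3 → seg 1, τ=1; S=5+-27/11·τ+-123/22·τ²+95/44·τ³=-39/44

  seg 0: a=-5 b=96/11 c=0 d=-41/44
  seg 1: a=5 b=-27/11 c=-123/22 d=95/44
  seg 2: a=-5 b=12/11 c=81/11 d=-27/11
S(3) = -39/44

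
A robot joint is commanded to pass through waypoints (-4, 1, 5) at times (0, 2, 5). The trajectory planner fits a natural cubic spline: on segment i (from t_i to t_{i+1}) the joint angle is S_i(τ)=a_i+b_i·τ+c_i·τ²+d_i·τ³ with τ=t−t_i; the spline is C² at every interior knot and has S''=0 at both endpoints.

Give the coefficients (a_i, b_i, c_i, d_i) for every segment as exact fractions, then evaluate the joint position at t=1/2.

  seg 0: a=-4 b=41/15 c=0 d=-7/120
  seg 1: a=1 b=61/30 c=-7/20 d=7/180
S(1/2) = -169/64

Δ: Δ0=5/2, Δ1=4/3
row 1: diag=10, rhs=-7; c'=3/10, d'=-7/10
back: M1=-7/10
M: M0=0, M1=-7/10, M2=0
seg 0: a=-4, c=M0/2=0, d=(M1−M0)/(6·2)=-7/120, b=Δ0−h0·(2M0+M1)/6=41/15
seg 1: a=1, c=M1/2=-7/20, d=(M2−M1)/(6·3)=7/180, b=Δ1−h1·(2M1+M2)/6=61/30
t_q=1/2 → seg 0, τ=1/2; S=-4+41/15·τ+0·τ²+-7/120·τ³=-169/64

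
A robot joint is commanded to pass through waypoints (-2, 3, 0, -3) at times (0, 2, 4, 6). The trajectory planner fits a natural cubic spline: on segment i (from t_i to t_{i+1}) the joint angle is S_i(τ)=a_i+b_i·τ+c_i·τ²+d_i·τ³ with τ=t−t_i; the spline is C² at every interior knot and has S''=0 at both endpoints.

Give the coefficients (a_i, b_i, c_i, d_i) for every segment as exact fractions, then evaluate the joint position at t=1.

  seg 0: a=-2 b=107/30 c=0 d=-4/15
  seg 1: a=3 b=11/30 c=-8/5 d=1/3
  seg 2: a=0 b=-61/30 c=2/5 d=-1/15
S(1) = 13/10

Δ: Δ0=5/2, Δ1=-3/2, Δ2=-3/2
row 1: diag=8, rhs=-24; c'=1/4, d'=-3
row 2: denom=8−2·1/4=15/2; d'=(0−2·-3)/(15/2)=4/5
back: M2=4/5
back: M1=-3−1/4·4/5=-16/5
M: M0=0, M1=-16/5, M2=4/5, M3=0
seg 0: a=-2, c=M0/2=0, d=(M1−M0)/(6·2)=-4/15, b=Δ0−h0·(2M0+M1)/6=107/30
seg 1: a=3, c=M1/2=-8/5, d=(M2−M1)/(6·2)=1/3, b=Δ1−h1·(2M1+M2)/6=11/30
seg 2: a=0, c=M2/2=2/5, d=(M3−M2)/(6·2)=-1/15, b=Δ2−h2·(2M2+M3)/6=-61/30
t_q=1 → seg 0, τ=1; S=-2+107/30·τ+0·τ²+-4/15·τ³=13/10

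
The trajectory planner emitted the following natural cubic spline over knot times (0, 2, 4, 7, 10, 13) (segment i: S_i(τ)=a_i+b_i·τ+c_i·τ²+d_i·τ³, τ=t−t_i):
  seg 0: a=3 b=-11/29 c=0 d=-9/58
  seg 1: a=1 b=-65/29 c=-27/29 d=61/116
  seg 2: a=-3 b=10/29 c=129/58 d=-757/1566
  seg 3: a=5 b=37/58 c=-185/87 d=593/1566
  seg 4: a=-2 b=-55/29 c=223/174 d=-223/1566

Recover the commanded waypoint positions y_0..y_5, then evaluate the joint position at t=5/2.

y_0=3 y_1=1 y_2=-3 y_3=5 y_4=-2 y_5=0
S(5/2) = -267/928

y_0 = S_0(0) = a_0 = 3
y_1 = S_1(0) = a_1 = 1
y_2 = S_2(0) = a_2 = -3
y_3 = S_3(0) = a_3 = 5
y_4 = S_4(0) = a_4 = -2
y_5 = S_4(3) = 0
t_q=5/2 is in segment 1 (τ=1/2); S_1(τ)=-267/928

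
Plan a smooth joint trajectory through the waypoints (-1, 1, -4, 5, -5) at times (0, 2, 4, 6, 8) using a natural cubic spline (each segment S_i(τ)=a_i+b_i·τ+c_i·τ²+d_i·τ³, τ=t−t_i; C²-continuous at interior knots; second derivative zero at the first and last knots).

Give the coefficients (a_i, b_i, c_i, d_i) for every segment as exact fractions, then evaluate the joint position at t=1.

  seg 0: a=-1 b=73/28 c=0 d=-45/112
  seg 1: a=1 b=-31/14 c=-135/56 d=127/112
  seg 2: a=-4 b=7/4 c=123/28 d=-169/112
  seg 3: a=5 b=17/14 c=-261/56 d=87/112
S(1) = 135/112

Δ: Δ0=1, Δ1=-5/2, Δ2=9/2, Δ3=-5
row 1: diag=8, rhs=-21; c'=1/4, d'=-21/8
row 2: denom=8−2·1/4=15/2; d'=(42−2·-21/8)/(15/2)=63/10
row 3: denom=8−2·4/15=112/15; d'=(-57−2·63/10)/(112/15)=-261/28
back: M3=-261/28
back: M2=63/10−4/15·-261/28=123/14
back: M1=-21/8−1/4·123/14=-135/28
M: M0=0, M1=-135/28, M2=123/14, M3=-261/28, M4=0
seg 0: a=-1, c=M0/2=0, d=(M1−M0)/(6·2)=-45/112, b=Δ0−h0·(2M0+M1)/6=73/28
seg 1: a=1, c=M1/2=-135/56, d=(M2−M1)/(6·2)=127/112, b=Δ1−h1·(2M1+M2)/6=-31/14
seg 2: a=-4, c=M2/2=123/28, d=(M3−M2)/(6·2)=-169/112, b=Δ2−h2·(2M2+M3)/6=7/4
seg 3: a=5, c=M3/2=-261/56, d=(M4−M3)/(6·2)=87/112, b=Δ3−h3·(2M3+M4)/6=17/14
t_q=1 → seg 0, τ=1; S=-1+73/28·τ+0·τ²+-45/112·τ³=135/112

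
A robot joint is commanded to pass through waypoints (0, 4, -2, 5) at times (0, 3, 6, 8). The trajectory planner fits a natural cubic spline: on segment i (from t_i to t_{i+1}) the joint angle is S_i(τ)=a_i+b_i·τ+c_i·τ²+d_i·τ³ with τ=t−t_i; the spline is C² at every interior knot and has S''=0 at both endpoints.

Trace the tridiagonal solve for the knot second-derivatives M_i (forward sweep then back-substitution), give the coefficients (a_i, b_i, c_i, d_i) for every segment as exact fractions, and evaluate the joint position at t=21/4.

  seg 0: a=0 b=595/222 c=0 d=-299/1998
  seg 1: a=4 b=-151/111 c=-299/222 d=755/1998
  seg 2: a=-2 b=169/222 c=76/37 d=-38/111
S(21/4) = -7459/4736

Δ: Δ0=4/3, Δ1=-2, Δ2=7/2
row 1: diag=12, rhs=-20; c'=1/4, d'=-5/3
row 2: denom=10−3·1/4=37/4; d'=(33−3·-5/3)/(37/4)=152/37
back: M2=152/37
back: M1=-5/3−1/4·152/37=-299/111
M: M0=0, M1=-299/111, M2=152/37, M3=0
seg 0: a=0, c=M0/2=0, d=(M1−M0)/(6·3)=-299/1998, b=Δ0−h0·(2M0+M1)/6=595/222
seg 1: a=4, c=M1/2=-299/222, d=(M2−M1)/(6·3)=755/1998, b=Δ1−h1·(2M1+M2)/6=-151/111
seg 2: a=-2, c=M2/2=76/37, d=(M3−M2)/(6·2)=-38/111, b=Δ2−h2·(2M2+M3)/6=169/222
t_q=21/4 → seg 1, τ=9/4; S=4+-151/111·τ+-299/222·τ²+755/1998·τ³=-7459/4736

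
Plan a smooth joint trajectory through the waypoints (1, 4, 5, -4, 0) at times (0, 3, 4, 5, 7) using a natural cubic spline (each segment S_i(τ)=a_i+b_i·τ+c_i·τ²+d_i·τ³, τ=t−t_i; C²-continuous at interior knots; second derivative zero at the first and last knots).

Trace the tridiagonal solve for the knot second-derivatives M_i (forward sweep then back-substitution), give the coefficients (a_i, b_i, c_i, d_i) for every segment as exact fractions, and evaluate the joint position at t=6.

Δ: Δ0=1, Δ1=1, Δ2=-9, Δ3=2
row 1: diag=8, rhs=0; c'=1/8, d'=0
row 2: denom=4−1·1/8=31/8; d'=(-60−1·0)/(31/8)=-480/31
row 3: denom=6−1·8/31=178/31; d'=(66−1·-480/31)/(178/31)=1263/89
back: M3=1263/89
back: M2=-480/31−8/31·1263/89=-1704/89
back: M1=0−1/8·-1704/89=213/89
M: M0=0, M1=213/89, M2=-1704/89, M3=1263/89, M4=0
seg 0: a=1, c=M0/2=0, d=(M1−M0)/(6·3)=71/534, b=Δ0−h0·(2M0+M1)/6=-35/178
seg 1: a=4, c=M1/2=213/178, d=(M2−M1)/(6·1)=-639/178, b=Δ1−h1·(2M1+M2)/6=302/89
seg 2: a=5, c=M2/2=-852/89, d=(M3−M2)/(6·1)=989/178, b=Δ2−h2·(2M2+M3)/6=-887/178
seg 3: a=-4, c=M3/2=1263/178, d=(M4−M3)/(6·2)=-421/356, b=Δ3−h3·(2M3+M4)/6=-664/89
t_q=6 → seg 3, τ=1; S=-4+-664/89·τ+1263/178·τ²+-421/356·τ³=-1975/356

  seg 0: a=1 b=-35/178 c=0 d=71/534
  seg 1: a=4 b=302/89 c=213/178 d=-639/178
  seg 2: a=5 b=-887/178 c=-852/89 d=989/178
  seg 3: a=-4 b=-664/89 c=1263/178 d=-421/356
S(6) = -1975/356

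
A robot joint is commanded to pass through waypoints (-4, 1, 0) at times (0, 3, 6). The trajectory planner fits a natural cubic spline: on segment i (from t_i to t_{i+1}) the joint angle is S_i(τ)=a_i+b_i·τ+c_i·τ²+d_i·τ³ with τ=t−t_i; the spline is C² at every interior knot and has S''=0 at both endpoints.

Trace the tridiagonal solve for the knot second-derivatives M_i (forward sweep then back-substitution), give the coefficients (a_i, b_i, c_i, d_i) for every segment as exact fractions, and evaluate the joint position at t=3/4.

  seg 0: a=-4 b=13/6 c=0 d=-1/18
  seg 1: a=1 b=2/3 c=-1/2 d=1/18
S(3/4) = -307/128

Δ: Δ0=5/3, Δ1=-1/3
row 1: diag=12, rhs=-12; c'=1/4, d'=-1
back: M1=-1
M: M0=0, M1=-1, M2=0
seg 0: a=-4, c=M0/2=0, d=(M1−M0)/(6·3)=-1/18, b=Δ0−h0·(2M0+M1)/6=13/6
seg 1: a=1, c=M1/2=-1/2, d=(M2−M1)/(6·3)=1/18, b=Δ1−h1·(2M1+M2)/6=2/3
t_q=3/4 → seg 0, τ=3/4; S=-4+13/6·τ+0·τ²+-1/18·τ³=-307/128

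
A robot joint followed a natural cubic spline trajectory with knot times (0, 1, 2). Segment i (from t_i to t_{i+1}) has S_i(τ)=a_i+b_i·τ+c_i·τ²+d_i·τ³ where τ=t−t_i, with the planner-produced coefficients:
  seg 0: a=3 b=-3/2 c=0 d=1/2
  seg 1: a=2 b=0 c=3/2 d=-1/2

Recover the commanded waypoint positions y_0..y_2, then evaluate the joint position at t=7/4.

y_0 = S_0(0) = a_0 = 3
y_1 = S_1(0) = a_1 = 2
y_2 = S_1(1) = 3
t_q=7/4 is in segment 1 (τ=3/4); S_1(τ)=337/128

y_0=3 y_1=2 y_2=3
S(7/4) = 337/128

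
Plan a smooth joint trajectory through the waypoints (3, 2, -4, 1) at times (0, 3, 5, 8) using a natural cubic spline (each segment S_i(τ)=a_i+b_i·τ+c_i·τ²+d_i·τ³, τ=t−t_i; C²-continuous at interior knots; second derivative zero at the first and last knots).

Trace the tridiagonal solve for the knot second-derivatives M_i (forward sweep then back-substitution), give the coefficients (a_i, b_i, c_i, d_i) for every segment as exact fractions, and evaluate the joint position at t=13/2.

Δ: Δ0=-1/3, Δ1=-3, Δ2=5/3
row 1: diag=10, rhs=-16; c'=1/5, d'=-8/5
row 2: denom=10−2·1/5=48/5; d'=(28−2·-8/5)/(48/5)=13/4
back: M2=13/4
back: M1=-8/5−1/5·13/4=-9/4
M: M0=0, M1=-9/4, M2=13/4, M3=0
seg 0: a=3, c=M0/2=0, d=(M1−M0)/(6·3)=-1/8, b=Δ0−h0·(2M0+M1)/6=19/24
seg 1: a=2, c=M1/2=-9/8, d=(M2−M1)/(6·2)=11/24, b=Δ1−h1·(2M1+M2)/6=-31/12
seg 2: a=-4, c=M2/2=13/8, d=(M3−M2)/(6·3)=-13/72, b=Δ2−h2·(2M2+M3)/6=-19/12
t_q=13/2 → seg 2, τ=3/2; S=-4+-19/12·τ+13/8·τ²+-13/72·τ³=-213/64

  seg 0: a=3 b=19/24 c=0 d=-1/8
  seg 1: a=2 b=-31/12 c=-9/8 d=11/24
  seg 2: a=-4 b=-19/12 c=13/8 d=-13/72
S(13/2) = -213/64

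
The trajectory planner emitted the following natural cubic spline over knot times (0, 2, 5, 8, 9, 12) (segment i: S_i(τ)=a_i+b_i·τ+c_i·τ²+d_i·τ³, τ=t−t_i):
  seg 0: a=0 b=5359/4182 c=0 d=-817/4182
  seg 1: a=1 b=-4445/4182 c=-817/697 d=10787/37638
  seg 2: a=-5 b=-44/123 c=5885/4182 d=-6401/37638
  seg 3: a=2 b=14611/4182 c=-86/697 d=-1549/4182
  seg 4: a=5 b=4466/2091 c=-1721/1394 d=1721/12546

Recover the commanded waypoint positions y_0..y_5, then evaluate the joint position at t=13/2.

y_0=0 y_1=1 y_2=-5 y_3=2 y_4=5 y_5=4
S(13/2) = -32835/11152

y_0 = S_0(0) = a_0 = 0
y_1 = S_1(0) = a_1 = 1
y_2 = S_2(0) = a_2 = -5
y_3 = S_3(0) = a_3 = 2
y_4 = S_4(0) = a_4 = 5
y_5 = S_4(3) = 4
t_q=13/2 is in segment 2 (τ=3/2); S_2(τ)=-32835/11152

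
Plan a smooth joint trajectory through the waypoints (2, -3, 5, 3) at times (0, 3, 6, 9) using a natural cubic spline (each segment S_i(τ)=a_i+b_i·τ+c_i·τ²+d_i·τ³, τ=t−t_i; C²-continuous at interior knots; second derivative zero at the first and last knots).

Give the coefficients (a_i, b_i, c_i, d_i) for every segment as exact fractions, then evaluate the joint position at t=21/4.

Δ: Δ0=-5/3, Δ1=8/3, Δ2=-2/3
row 1: diag=12, rhs=26; c'=1/4, d'=13/6
row 2: denom=12−3·1/4=45/4; d'=(-20−3·13/6)/(45/4)=-106/45
back: M2=-106/45
back: M1=13/6−1/4·-106/45=124/45
M: M0=0, M1=124/45, M2=-106/45, M3=0
seg 0: a=2, c=M0/2=0, d=(M1−M0)/(6·3)=62/405, b=Δ0−h0·(2M0+M1)/6=-137/45
seg 1: a=-3, c=M1/2=62/45, d=(M2−M1)/(6·3)=-23/81, b=Δ1−h1·(2M1+M2)/6=49/45
seg 2: a=5, c=M2/2=-53/45, d=(M3−M2)/(6·3)=53/405, b=Δ2−h2·(2M2+M3)/6=76/45
t_q=21/4 → seg 1, τ=9/4; S=-3+49/45·τ+62/45·τ²+-23/81·τ³=1021/320

  seg 0: a=2 b=-137/45 c=0 d=62/405
  seg 1: a=-3 b=49/45 c=62/45 d=-23/81
  seg 2: a=5 b=76/45 c=-53/45 d=53/405
S(21/4) = 1021/320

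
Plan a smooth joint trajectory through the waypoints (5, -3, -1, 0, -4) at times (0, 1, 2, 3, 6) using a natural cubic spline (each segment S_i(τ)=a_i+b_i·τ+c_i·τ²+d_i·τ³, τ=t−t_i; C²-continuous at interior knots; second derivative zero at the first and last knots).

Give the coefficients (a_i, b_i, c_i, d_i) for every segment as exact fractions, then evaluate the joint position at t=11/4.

Δ: Δ0=-8, Δ1=2, Δ2=1, Δ3=-4/3
row 1: diag=4, rhs=60; c'=1/4, d'=15
row 2: denom=4−1·1/4=15/4; d'=(-6−1·15)/(15/4)=-28/5
row 3: denom=8−1·4/15=116/15; d'=(-14−1·-28/5)/(116/15)=-63/58
back: M3=-63/58
back: M2=-28/5−4/15·-63/58=-154/29
back: M1=15−1/4·-154/29=947/58
M: M0=0, M1=947/58, M2=-154/29, M3=-63/58, M4=0
seg 0: a=5, c=M0/2=0, d=(M1−M0)/(6·1)=947/348, b=Δ0−h0·(2M0+M1)/6=-3731/348
seg 1: a=-3, c=M1/2=947/116, d=(M2−M1)/(6·1)=-1255/348, b=Δ1−h1·(2M1+M2)/6=-445/174
seg 2: a=-1, c=M2/2=-77/29, d=(M3−M2)/(6·1)=245/348, b=Δ2−h2·(2M2+M3)/6=1027/348
seg 3: a=0, c=M3/2=-63/116, d=(M4−M3)/(6·3)=7/116, b=Δ3−h3·(2M3+M4)/6=-43/174
t_q=11/4 → seg 2, τ=3/4; S=-1+1027/348·τ+-77/29·τ²+245/348·τ³=125/7424

  seg 0: a=5 b=-3731/348 c=0 d=947/348
  seg 1: a=-3 b=-445/174 c=947/116 d=-1255/348
  seg 2: a=-1 b=1027/348 c=-77/29 d=245/348
  seg 3: a=0 b=-43/174 c=-63/116 d=7/116
S(11/4) = 125/7424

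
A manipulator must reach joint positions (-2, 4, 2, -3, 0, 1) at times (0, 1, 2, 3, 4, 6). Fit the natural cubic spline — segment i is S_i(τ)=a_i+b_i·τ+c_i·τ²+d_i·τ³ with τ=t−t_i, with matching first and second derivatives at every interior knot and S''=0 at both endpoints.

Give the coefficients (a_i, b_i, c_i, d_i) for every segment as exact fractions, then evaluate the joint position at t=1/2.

Δ: Δ0=6, Δ1=-2, Δ2=-5, Δ3=3, Δ4=1/2
row 1: diag=4, rhs=-48; c'=1/4, d'=-12
row 2: denom=4−1·1/4=15/4; d'=(-18−1·-12)/(15/4)=-8/5
row 3: denom=4−1·4/15=56/15; d'=(48−1·-8/5)/(56/15)=93/7
row 4: denom=6−1·15/56=321/56; d'=(-15−1·93/7)/(321/56)=-528/107
back: M4=-528/107
back: M3=93/7−15/56·-528/107=1563/107
back: M2=-8/5−4/15·1563/107=-588/107
back: M1=-12−1/4·-588/107=-1137/107
M: M0=0, M1=-1137/107, M2=-588/107, M3=1563/107, M4=-528/107, M5=0
seg 0: a=-2, c=M0/2=0, d=(M1−M0)/(6·1)=-379/214, b=Δ0−h0·(2M0+M1)/6=1663/214
seg 1: a=4, c=M1/2=-1137/214, d=(M2−M1)/(6·1)=183/214, b=Δ1−h1·(2M1+M2)/6=263/107
seg 2: a=2, c=M2/2=-294/107, d=(M3−M2)/(6·1)=717/214, b=Δ2−h2·(2M2+M3)/6=-1199/214
seg 3: a=-3, c=M3/2=1563/214, d=(M4−M3)/(6·1)=-697/214, b=Δ3−h3·(2M3+M4)/6=-112/107
seg 4: a=0, c=M4/2=-264/107, d=(M5−M4)/(6·2)=44/107, b=Δ4−h4·(2M4+M5)/6=811/214
t_q=1/2 → seg 0, τ=1/2; S=-2+1663/214·τ+0·τ²+-379/214·τ³=2849/1712

  seg 0: a=-2 b=1663/214 c=0 d=-379/214
  seg 1: a=4 b=263/107 c=-1137/214 d=183/214
  seg 2: a=2 b=-1199/214 c=-294/107 d=717/214
  seg 3: a=-3 b=-112/107 c=1563/214 d=-697/214
  seg 4: a=0 b=811/214 c=-264/107 d=44/107
S(1/2) = 2849/1712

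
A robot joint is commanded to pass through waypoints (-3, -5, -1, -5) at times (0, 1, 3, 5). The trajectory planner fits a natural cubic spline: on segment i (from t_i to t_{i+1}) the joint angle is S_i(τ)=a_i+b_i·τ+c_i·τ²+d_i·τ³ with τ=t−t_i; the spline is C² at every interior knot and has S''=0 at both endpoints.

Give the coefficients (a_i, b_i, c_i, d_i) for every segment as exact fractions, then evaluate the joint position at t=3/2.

  seg 0: a=-3 b=-32/11 c=0 d=10/11
  seg 1: a=-5 b=-2/11 c=30/11 d=-9/11
  seg 2: a=-1 b=10/11 c=-24/11 d=4/11
S(3/2) = -397/88

Δ: Δ0=-2, Δ1=2, Δ2=-2
row 1: diag=6, rhs=24; c'=1/3, d'=4
row 2: denom=8−2·1/3=22/3; d'=(-24−2·4)/(22/3)=-48/11
back: M2=-48/11
back: M1=4−1/3·-48/11=60/11
M: M0=0, M1=60/11, M2=-48/11, M3=0
seg 0: a=-3, c=M0/2=0, d=(M1−M0)/(6·1)=10/11, b=Δ0−h0·(2M0+M1)/6=-32/11
seg 1: a=-5, c=M1/2=30/11, d=(M2−M1)/(6·2)=-9/11, b=Δ1−h1·(2M1+M2)/6=-2/11
seg 2: a=-1, c=M2/2=-24/11, d=(M3−M2)/(6·2)=4/11, b=Δ2−h2·(2M2+M3)/6=10/11
t_q=3/2 → seg 1, τ=1/2; S=-5+-2/11·τ+30/11·τ²+-9/11·τ³=-397/88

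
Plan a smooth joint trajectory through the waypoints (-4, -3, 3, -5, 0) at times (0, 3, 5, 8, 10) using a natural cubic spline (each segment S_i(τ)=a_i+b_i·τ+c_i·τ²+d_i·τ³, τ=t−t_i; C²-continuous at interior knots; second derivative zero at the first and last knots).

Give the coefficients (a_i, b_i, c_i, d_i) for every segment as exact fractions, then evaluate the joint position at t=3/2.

  seg 0: a=-4 b=-871/870 c=0 d=43/290
  seg 1: a=-3 b=1306/435 c=387/290 d=-581/870
  seg 2: a=3 b=142/435 c=-155/58 d=1457/2610
  seg 3: a=-5 b=-553/870 c=341/145 d=-341/870
S(3/2) = -11603/2320

Δ: Δ0=1/3, Δ1=3, Δ2=-8/3, Δ3=5/2
row 1: diag=10, rhs=16; c'=1/5, d'=8/5
row 2: denom=10−2·1/5=48/5; d'=(-34−2·8/5)/(48/5)=-31/8
row 3: denom=10−3·5/16=145/16; d'=(31−3·-31/8)/(145/16)=682/145
back: M3=682/145
back: M2=-31/8−5/16·682/145=-155/29
back: M1=8/5−1/5·-155/29=387/145
M: M0=0, M1=387/145, M2=-155/29, M3=682/145, M4=0
seg 0: a=-4, c=M0/2=0, d=(M1−M0)/(6·3)=43/290, b=Δ0−h0·(2M0+M1)/6=-871/870
seg 1: a=-3, c=M1/2=387/290, d=(M2−M1)/(6·2)=-581/870, b=Δ1−h1·(2M1+M2)/6=1306/435
seg 2: a=3, c=M2/2=-155/58, d=(M3−M2)/(6·3)=1457/2610, b=Δ2−h2·(2M2+M3)/6=142/435
seg 3: a=-5, c=M3/2=341/145, d=(M4−M3)/(6·2)=-341/870, b=Δ3−h3·(2M3+M4)/6=-553/870
t_q=3/2 → seg 0, τ=3/2; S=-4+-871/870·τ+0·τ²+43/290·τ³=-11603/2320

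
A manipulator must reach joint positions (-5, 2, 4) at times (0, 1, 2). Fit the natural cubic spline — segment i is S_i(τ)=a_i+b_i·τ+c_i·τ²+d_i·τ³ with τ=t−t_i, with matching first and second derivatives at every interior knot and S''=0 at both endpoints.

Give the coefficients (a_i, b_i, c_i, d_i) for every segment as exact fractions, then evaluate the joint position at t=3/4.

Δ: Δ0=7, Δ1=2
row 1: diag=4, rhs=-30; c'=1/4, d'=-15/2
back: M1=-15/2
M: M0=0, M1=-15/2, M2=0
seg 0: a=-5, c=M0/2=0, d=(M1−M0)/(6·1)=-5/4, b=Δ0−h0·(2M0+M1)/6=33/4
seg 1: a=2, c=M1/2=-15/4, d=(M2−M1)/(6·1)=5/4, b=Δ1−h1·(2M1+M2)/6=9/2
t_q=3/4 → seg 0, τ=3/4; S=-5+33/4·τ+0·τ²+-5/4·τ³=169/256

  seg 0: a=-5 b=33/4 c=0 d=-5/4
  seg 1: a=2 b=9/2 c=-15/4 d=5/4
S(3/4) = 169/256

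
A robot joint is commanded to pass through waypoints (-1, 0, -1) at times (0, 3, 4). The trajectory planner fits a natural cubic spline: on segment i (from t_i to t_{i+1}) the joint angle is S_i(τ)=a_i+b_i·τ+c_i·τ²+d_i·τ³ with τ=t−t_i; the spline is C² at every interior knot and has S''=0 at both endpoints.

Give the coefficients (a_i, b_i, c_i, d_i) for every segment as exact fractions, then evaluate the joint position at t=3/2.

Δ: Δ0=1/3, Δ1=-1
row 1: diag=8, rhs=-8; c'=1/8, d'=-1
back: M1=-1
M: M0=0, M1=-1, M2=0
seg 0: a=-1, c=M0/2=0, d=(M1−M0)/(6·3)=-1/18, b=Δ0−h0·(2M0+M1)/6=5/6
seg 1: a=0, c=M1/2=-1/2, d=(M2−M1)/(6·1)=1/6, b=Δ1−h1·(2M1+M2)/6=-2/3
t_q=3/2 → seg 0, τ=3/2; S=-1+5/6·τ+0·τ²+-1/18·τ³=1/16

  seg 0: a=-1 b=5/6 c=0 d=-1/18
  seg 1: a=0 b=-2/3 c=-1/2 d=1/6
S(3/2) = 1/16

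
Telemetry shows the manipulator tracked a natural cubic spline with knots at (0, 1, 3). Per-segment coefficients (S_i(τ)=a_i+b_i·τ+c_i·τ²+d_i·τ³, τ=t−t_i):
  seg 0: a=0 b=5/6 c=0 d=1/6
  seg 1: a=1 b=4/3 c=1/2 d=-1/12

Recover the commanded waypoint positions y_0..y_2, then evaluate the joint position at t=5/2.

y_0=0 y_1=1 y_2=5
S(5/2) = 123/32

y_0 = S_0(0) = a_0 = 0
y_1 = S_1(0) = a_1 = 1
y_2 = S_1(2) = 5
t_q=5/2 is in segment 1 (τ=3/2); S_1(τ)=123/32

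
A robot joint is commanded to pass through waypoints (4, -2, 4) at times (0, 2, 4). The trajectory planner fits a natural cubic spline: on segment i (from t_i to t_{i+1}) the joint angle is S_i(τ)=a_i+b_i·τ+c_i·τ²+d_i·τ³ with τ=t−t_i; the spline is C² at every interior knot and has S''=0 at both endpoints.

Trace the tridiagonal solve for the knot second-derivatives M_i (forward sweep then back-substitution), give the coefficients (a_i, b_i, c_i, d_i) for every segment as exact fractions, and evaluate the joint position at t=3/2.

Δ: Δ0=-3, Δ1=3
row 1: diag=8, rhs=36; c'=1/4, d'=9/2
back: M1=9/2
M: M0=0, M1=9/2, M2=0
seg 0: a=4, c=M0/2=0, d=(M1−M0)/(6·2)=3/8, b=Δ0−h0·(2M0+M1)/6=-9/2
seg 1: a=-2, c=M1/2=9/4, d=(M2−M1)/(6·2)=-3/8, b=Δ1−h1·(2M1+M2)/6=0
t_q=3/2 → seg 0, τ=3/2; S=4+-9/2·τ+0·τ²+3/8·τ³=-95/64

  seg 0: a=4 b=-9/2 c=0 d=3/8
  seg 1: a=-2 b=0 c=9/4 d=-3/8
S(3/2) = -95/64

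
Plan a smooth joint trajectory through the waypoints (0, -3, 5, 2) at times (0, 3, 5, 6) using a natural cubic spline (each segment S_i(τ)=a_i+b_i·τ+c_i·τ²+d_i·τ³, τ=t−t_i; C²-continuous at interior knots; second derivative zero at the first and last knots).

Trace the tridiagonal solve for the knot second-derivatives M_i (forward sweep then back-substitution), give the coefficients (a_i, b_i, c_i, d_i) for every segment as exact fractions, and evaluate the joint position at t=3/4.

  seg 0: a=0 b=-47/14 c=0 d=11/42
  seg 1: a=-3 b=26/7 c=33/14 d=-31/28
  seg 2: a=5 b=-1/7 c=-30/7 d=10/7
S(3/4) = -2157/896

Δ: Δ0=-1, Δ1=4, Δ2=-3
row 1: diag=10, rhs=30; c'=1/5, d'=3
row 2: denom=6−2·1/5=28/5; d'=(-42−2·3)/(28/5)=-60/7
back: M2=-60/7
back: M1=3−1/5·-60/7=33/7
M: M0=0, M1=33/7, M2=-60/7, M3=0
seg 0: a=0, c=M0/2=0, d=(M1−M0)/(6·3)=11/42, b=Δ0−h0·(2M0+M1)/6=-47/14
seg 1: a=-3, c=M1/2=33/14, d=(M2−M1)/(6·2)=-31/28, b=Δ1−h1·(2M1+M2)/6=26/7
seg 2: a=5, c=M2/2=-30/7, d=(M3−M2)/(6·1)=10/7, b=Δ2−h2·(2M2+M3)/6=-1/7
t_q=3/4 → seg 0, τ=3/4; S=0+-47/14·τ+0·τ²+11/42·τ³=-2157/896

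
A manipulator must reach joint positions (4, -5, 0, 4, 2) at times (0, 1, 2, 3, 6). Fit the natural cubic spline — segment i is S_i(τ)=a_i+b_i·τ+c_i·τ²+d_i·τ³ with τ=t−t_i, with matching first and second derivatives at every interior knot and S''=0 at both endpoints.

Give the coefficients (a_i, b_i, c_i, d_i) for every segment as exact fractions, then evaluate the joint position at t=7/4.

  seg 0: a=4 b=-1111/87 c=0 d=328/87
  seg 1: a=-5 b=-127/87 c=328/29 d=-422/87
  seg 2: a=0 b=575/87 c=-94/29 d=55/87
  seg 3: a=4 b=176/87 c=-39/29 d=13/87
S(7/4) = -1651/928

Δ: Δ0=-9, Δ1=5, Δ2=4, Δ3=-2/3
row 1: diag=4, rhs=84; c'=1/4, d'=21
row 2: denom=4−1·1/4=15/4; d'=(-6−1·21)/(15/4)=-36/5
row 3: denom=8−1·4/15=116/15; d'=(-28−1·-36/5)/(116/15)=-78/29
back: M3=-78/29
back: M2=-36/5−4/15·-78/29=-188/29
back: M1=21−1/4·-188/29=656/29
M: M0=0, M1=656/29, M2=-188/29, M3=-78/29, M4=0
seg 0: a=4, c=M0/2=0, d=(M1−M0)/(6·1)=328/87, b=Δ0−h0·(2M0+M1)/6=-1111/87
seg 1: a=-5, c=M1/2=328/29, d=(M2−M1)/(6·1)=-422/87, b=Δ1−h1·(2M1+M2)/6=-127/87
seg 2: a=0, c=M2/2=-94/29, d=(M3−M2)/(6·1)=55/87, b=Δ2−h2·(2M2+M3)/6=575/87
seg 3: a=4, c=M3/2=-39/29, d=(M4−M3)/(6·3)=13/87, b=Δ3−h3·(2M3+M4)/6=176/87
t_q=7/4 → seg 1, τ=3/4; S=-5+-127/87·τ+328/29·τ²+-422/87·τ³=-1651/928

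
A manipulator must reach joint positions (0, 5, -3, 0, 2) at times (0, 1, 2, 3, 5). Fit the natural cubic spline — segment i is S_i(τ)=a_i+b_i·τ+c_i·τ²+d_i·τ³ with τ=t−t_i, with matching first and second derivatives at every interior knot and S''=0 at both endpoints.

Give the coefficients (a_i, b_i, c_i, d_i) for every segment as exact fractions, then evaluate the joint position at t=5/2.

Δ: Δ0=5, Δ1=-8, Δ2=3, Δ3=1
row 1: diag=4, rhs=-78; c'=1/4, d'=-39/2
row 2: denom=4−1·1/4=15/4; d'=(66−1·-39/2)/(15/4)=114/5
row 3: denom=6−1·4/15=86/15; d'=(-12−1·114/5)/(86/15)=-261/43
back: M3=-261/43
back: M2=114/5−4/15·-261/43=1050/43
back: M1=-39/2−1/4·1050/43=-1101/43
M: M0=0, M1=-1101/43, M2=1050/43, M3=-261/43, M4=0
seg 0: a=0, c=M0/2=0, d=(M1−M0)/(6·1)=-367/86, b=Δ0−h0·(2M0+M1)/6=797/86
seg 1: a=5, c=M1/2=-1101/86, d=(M2−M1)/(6·1)=717/86, b=Δ1−h1·(2M1+M2)/6=-152/43
seg 2: a=-3, c=M2/2=525/43, d=(M3−M2)/(6·1)=-437/86, b=Δ2−h2·(2M2+M3)/6=-355/86
seg 3: a=0, c=M3/2=-261/86, d=(M4−M3)/(6·2)=87/172, b=Δ3−h3·(2M3+M4)/6=217/43
t_q=5/2 → seg 2, τ=1/2; S=-3+-355/86·τ+525/43·τ²+-437/86·τ³=-1821/688

  seg 0: a=0 b=797/86 c=0 d=-367/86
  seg 1: a=5 b=-152/43 c=-1101/86 d=717/86
  seg 2: a=-3 b=-355/86 c=525/43 d=-437/86
  seg 3: a=0 b=217/43 c=-261/86 d=87/172
S(5/2) = -1821/688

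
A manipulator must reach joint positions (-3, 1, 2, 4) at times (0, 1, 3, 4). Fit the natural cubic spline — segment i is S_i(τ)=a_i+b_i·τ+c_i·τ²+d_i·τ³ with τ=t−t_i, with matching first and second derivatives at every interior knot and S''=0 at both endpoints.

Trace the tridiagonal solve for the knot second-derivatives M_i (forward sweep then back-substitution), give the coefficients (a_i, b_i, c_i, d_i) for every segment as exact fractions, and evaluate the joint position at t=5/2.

Δ: Δ0=4, Δ1=1/2, Δ2=2
row 1: diag=6, rhs=-21; c'=1/3, d'=-7/2
row 2: denom=6−2·1/3=16/3; d'=(9−2·-7/2)/(16/3)=3
back: M2=3
back: M1=-7/2−1/3·3=-9/2
M: M0=0, M1=-9/2, M2=3, M3=0
seg 0: a=-3, c=M0/2=0, d=(M1−M0)/(6·1)=-3/4, b=Δ0−h0·(2M0+M1)/6=19/4
seg 1: a=1, c=M1/2=-9/4, d=(M2−M1)/(6·2)=5/8, b=Δ1−h1·(2M1+M2)/6=5/2
seg 2: a=2, c=M2/2=3/2, d=(M3−M2)/(6·1)=-1/2, b=Δ2−h2·(2M2+M3)/6=1
t_q=5/2 → seg 1, τ=3/2; S=1+5/2·τ+-9/4·τ²+5/8·τ³=115/64

  seg 0: a=-3 b=19/4 c=0 d=-3/4
  seg 1: a=1 b=5/2 c=-9/4 d=5/8
  seg 2: a=2 b=1 c=3/2 d=-1/2
S(5/2) = 115/64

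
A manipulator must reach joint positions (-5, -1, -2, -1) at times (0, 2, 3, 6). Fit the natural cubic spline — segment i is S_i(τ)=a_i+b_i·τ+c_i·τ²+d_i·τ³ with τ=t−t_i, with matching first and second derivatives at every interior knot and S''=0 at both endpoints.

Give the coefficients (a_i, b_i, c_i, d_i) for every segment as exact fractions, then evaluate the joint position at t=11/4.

Δ: Δ0=2, Δ1=-1, Δ2=1/3
row 1: diag=6, rhs=-18; c'=1/6, d'=-3
row 2: denom=8−1·1/6=47/6; d'=(8−1·-3)/(47/6)=66/47
back: M2=66/47
back: M1=-3−1/6·66/47=-152/47
M: M0=0, M1=-152/47, M2=66/47, M3=0
seg 0: a=-5, c=M0/2=0, d=(M1−M0)/(6·2)=-38/141, b=Δ0−h0·(2M0+M1)/6=434/141
seg 1: a=-1, c=M1/2=-76/47, d=(M2−M1)/(6·1)=109/141, b=Δ1−h1·(2M1+M2)/6=-22/141
seg 2: a=-2, c=M2/2=33/47, d=(M3−M2)/(6·3)=-11/141, b=Δ2−h2·(2M2+M3)/6=-151/141
t_q=11/4 → seg 1, τ=3/4; S=-1+-22/141·τ+-76/47·τ²+109/141·τ³=-5115/3008

  seg 0: a=-5 b=434/141 c=0 d=-38/141
  seg 1: a=-1 b=-22/141 c=-76/47 d=109/141
  seg 2: a=-2 b=-151/141 c=33/47 d=-11/141
S(11/4) = -5115/3008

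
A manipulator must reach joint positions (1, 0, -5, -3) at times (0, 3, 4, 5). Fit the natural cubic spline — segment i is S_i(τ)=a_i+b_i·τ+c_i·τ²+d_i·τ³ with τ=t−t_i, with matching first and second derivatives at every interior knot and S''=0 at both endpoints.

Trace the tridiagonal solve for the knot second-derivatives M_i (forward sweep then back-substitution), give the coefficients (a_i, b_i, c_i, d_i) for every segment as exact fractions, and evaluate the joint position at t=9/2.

  seg 0: a=1 b=200/93 c=0 d=-77/279
  seg 1: a=0 b=-493/93 c=-77/31 d=259/93
  seg 2: a=-5 b=-178/93 c=182/31 d=-182/93
S(9/2) = -587/124

Δ: Δ0=-1/3, Δ1=-5, Δ2=2
row 1: diag=8, rhs=-28; c'=1/8, d'=-7/2
row 2: denom=4−1·1/8=31/8; d'=(42−1·-7/2)/(31/8)=364/31
back: M2=364/31
back: M1=-7/2−1/8·364/31=-154/31
M: M0=0, M1=-154/31, M2=364/31, M3=0
seg 0: a=1, c=M0/2=0, d=(M1−M0)/(6·3)=-77/279, b=Δ0−h0·(2M0+M1)/6=200/93
seg 1: a=0, c=M1/2=-77/31, d=(M2−M1)/(6·1)=259/93, b=Δ1−h1·(2M1+M2)/6=-493/93
seg 2: a=-5, c=M2/2=182/31, d=(M3−M2)/(6·1)=-182/93, b=Δ2−h2·(2M2+M3)/6=-178/93
t_q=9/2 → seg 2, τ=1/2; S=-5+-178/93·τ+182/31·τ²+-182/93·τ³=-587/124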